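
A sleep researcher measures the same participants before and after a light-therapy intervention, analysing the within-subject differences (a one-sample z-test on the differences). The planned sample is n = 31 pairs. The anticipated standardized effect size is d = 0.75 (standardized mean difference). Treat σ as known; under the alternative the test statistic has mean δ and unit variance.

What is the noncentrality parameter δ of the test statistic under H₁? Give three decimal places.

δ = d·√n = 0.75 × √31 = 4.1758

δ ≈ 4.176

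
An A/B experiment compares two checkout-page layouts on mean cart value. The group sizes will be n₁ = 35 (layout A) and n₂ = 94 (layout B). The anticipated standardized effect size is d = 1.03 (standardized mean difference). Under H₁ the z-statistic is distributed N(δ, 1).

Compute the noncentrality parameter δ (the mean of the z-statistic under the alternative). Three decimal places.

δ ≈ 5.202

The noncentrality parameter scales effect size by the design's sample-size factor: δ = d / √(1/n₁ + 1/n₂) = 1.03 / √(1/35 + 1/94) = 5.2016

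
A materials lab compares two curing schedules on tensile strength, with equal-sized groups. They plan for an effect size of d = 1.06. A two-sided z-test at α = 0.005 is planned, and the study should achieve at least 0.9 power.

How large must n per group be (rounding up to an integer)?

Set Φ(δ − 2.807) = 0.9; then δ − 2.807 = Φ⁻¹(0.9) = 1.282, giving δ = 4.089.
(Ignoring the negligible lower-tail rejection probability gives the usual closed-form inversion.)
δ = d·√(n/2) ⇒ n = 2(δ/d)² = 2 × (4.089 / 1.06)² = 29.76.
Rounding up, n = 30 per group.

n = 30 per group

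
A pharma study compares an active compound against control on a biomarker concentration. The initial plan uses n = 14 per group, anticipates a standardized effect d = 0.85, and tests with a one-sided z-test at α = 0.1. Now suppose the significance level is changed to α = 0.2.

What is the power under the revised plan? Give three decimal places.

δ = d·√(n/2) = 0.85 × √(14/2) = 2.2489 (unchanged). New critical value: z_{0.2} = 0.842.
Revised power = P(Z > 0.842 − δ) = Φ(1.407) = 0.9203.

Power ≈ 0.920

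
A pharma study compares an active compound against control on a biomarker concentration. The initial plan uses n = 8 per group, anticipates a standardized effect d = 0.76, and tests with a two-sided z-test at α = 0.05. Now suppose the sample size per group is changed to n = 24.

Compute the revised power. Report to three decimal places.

With n = 24 per group: δ = d·√(n/2) = 0.76 × √(24/2) = 2.6327. Critical value z_{0.025} = 1.960.
Revised power = Φ(δ − 1.960) + Φ(−δ − 1.960) = Φ(0.673) + Φ(-4.593) = 0.7494 + 0.0000 = 0.7495.

Power ≈ 0.749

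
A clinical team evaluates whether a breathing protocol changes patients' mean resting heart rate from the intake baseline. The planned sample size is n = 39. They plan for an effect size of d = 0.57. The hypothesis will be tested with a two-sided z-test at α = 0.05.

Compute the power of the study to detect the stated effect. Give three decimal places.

Power ≈ 0.945

Noncentrality parameter: δ = d·√n = 0.57 × √39 = 3.5596
Two-sided α = 0.05 → critical value z_{0.025} = 1.960.
Power = Φ(δ − 1.960) + Φ(−δ − 1.960) = Φ(1.600) + Φ(-5.520) = 0.9452 + 0.0000 = 0.9452.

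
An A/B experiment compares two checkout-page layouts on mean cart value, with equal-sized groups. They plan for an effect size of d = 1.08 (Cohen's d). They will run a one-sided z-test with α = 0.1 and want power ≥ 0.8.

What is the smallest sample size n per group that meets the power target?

n = 8 per group

Set Φ(δ − 1.282) = 0.8; then δ − 1.282 = Φ⁻¹(0.8) = 0.842, giving δ = 2.123.
δ = d·√(n/2) ⇒ n = 2(δ/d)² = 2 × (2.123 / 1.08)² = 7.73.
Round up to the next whole unit.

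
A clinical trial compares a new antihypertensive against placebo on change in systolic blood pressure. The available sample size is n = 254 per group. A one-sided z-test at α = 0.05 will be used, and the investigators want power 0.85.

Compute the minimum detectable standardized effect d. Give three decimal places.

d ≈ 0.238

Need Φ(δ − 1.645) = 0.85, so δ = 1.645 + 1.036 = 2.681.
δ = d·√(n/2) ⇒ d = δ/√(n/2) = 2.681/√(254/2) = 0.2379.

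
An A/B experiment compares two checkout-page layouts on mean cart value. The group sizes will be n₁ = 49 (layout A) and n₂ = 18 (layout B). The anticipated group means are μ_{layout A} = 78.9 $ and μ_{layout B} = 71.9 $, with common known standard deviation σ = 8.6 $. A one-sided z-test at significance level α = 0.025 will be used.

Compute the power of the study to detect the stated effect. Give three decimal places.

Standardized effect: d = |μ_{layout A} − μ_{layout B}| / σ = |78.9 − 71.9| / 8.6 = 0.8140
Noncentrality parameter: δ = d / √(1/n₁ + 1/n₂) = 0.8140 / √(1/49 + 1/18) = 2.9532
Critical value for a one-sided test at α = 0.025: z_α = 1.960.
Power = P(Z > 1.960 − δ) = Φ(0.993) = 0.8397.

Power ≈ 0.840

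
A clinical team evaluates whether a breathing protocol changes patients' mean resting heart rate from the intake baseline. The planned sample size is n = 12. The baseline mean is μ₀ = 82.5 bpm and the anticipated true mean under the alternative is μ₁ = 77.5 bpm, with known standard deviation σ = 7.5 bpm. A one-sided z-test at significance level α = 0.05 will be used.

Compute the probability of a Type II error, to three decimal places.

Standardized effect: d = |μ₁ − μ₀| / σ = |77.5 − 82.5| / 7.5 = 0.6667
Noncentrality parameter: δ = d·√n = 0.6667 × √12 = 2.3094
Critical value for a one-sided test at α = 0.05: z_α = 1.645.
Power = P(Z > 1.645 − δ) = Φ(0.665) = 0.7468.
Type II error: β = 1 − power = 1 − 0.7468 = 0.2532.

β ≈ 0.253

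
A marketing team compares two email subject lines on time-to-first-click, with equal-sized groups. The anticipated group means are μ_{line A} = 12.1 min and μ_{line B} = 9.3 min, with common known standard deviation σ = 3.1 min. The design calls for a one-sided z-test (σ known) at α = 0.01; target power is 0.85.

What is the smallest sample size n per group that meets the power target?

n = 28 per group

Standardized effect: d = |μ_{line A} − μ_{line B}| / σ = |12.1 − 9.3| / 3.1 = 0.9032
Set Φ(δ − 2.326) = 0.85; then δ − 2.326 = Φ⁻¹(0.85) = 1.036, giving δ = 3.363.
δ = d·√(n/2) ⇒ n = 2(δ/d)² = 2 × (3.363 / 0.9032)² = 27.72.
Rounding up, n = 28 per group.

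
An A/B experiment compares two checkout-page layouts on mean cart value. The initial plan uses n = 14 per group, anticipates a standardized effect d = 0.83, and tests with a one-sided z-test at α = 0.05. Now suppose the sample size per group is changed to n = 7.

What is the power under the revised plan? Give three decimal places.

With n = 7 per group: δ = d·√(n/2) = 0.83 × √(7/2) = 1.5528. Critical value z_{0.05} = 1.645.
Revised power = Φ(δ − 1.645) = Φ(-0.092) = 0.4633.

Power ≈ 0.463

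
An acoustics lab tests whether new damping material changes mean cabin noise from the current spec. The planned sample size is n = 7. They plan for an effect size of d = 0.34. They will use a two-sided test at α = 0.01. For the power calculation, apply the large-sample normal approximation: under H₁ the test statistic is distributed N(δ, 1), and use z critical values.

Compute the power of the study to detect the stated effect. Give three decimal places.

Power ≈ 0.047

Noncentrality parameter: δ = d·√n = 0.34 × √7 = 0.8996
Two-sided α = 0.01 → critical value z_{0.005} = 2.576.
Power = Φ(δ − 2.576) + Φ(−δ − 2.576) = Φ(-1.676) + Φ(-3.475) = 0.0468 + 0.0003 = 0.0471.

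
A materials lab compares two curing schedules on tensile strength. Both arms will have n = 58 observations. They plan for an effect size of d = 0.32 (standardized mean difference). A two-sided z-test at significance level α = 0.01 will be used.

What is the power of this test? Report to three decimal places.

Power ≈ 0.197

Noncentrality parameter: δ = d·√(n/2) = 0.32 × √(58/2) = 1.7233
Critical value for a two-sided test at α = 0.01: z_{α/2} = 2.576.
Power = Φ(δ − 2.576) + Φ(−δ − 2.576) = Φ(-0.853) + Φ(-4.299) = 0.1969 + 0.0000 = 0.1970.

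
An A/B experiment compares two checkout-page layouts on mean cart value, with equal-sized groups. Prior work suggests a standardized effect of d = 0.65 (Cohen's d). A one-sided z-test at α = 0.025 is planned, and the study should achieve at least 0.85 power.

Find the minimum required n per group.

For power 0.85 need Φ(δ − z_{0.025}) = 0.85, so δ = z_{0.025} + z_{0.15} = 1.960 + 1.036 = 2.996.
δ = d·√(n/2) ⇒ n = 2(δ/d)² = 2 × (2.996 / 0.65)² = 42.50.
Rounding up, n = 43 per group.

n = 43 per group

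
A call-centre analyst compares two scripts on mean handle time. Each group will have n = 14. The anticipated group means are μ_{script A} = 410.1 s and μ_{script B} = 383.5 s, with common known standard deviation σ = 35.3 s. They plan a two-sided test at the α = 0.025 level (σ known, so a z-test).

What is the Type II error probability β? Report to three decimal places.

Standardized effect: d = |μ_{script A} − μ_{script B}| / σ = |410.1 − 383.5| / 35.3 = 0.7535
Noncentrality parameter: δ = d·√(n/2) = 0.7535 × √(14/2) = 1.9937
Two-sided α = 0.025 → critical value z_{0.0125} = 2.241.
Power = Φ(δ − 2.241) + Φ(−δ − 2.241) = Φ(-0.248) + Φ(-4.235) = 0.4022 + 0.0000 = 0.4022.
Type II error: β = 1 − power = 1 − 0.4022 = 0.5978.

β ≈ 0.598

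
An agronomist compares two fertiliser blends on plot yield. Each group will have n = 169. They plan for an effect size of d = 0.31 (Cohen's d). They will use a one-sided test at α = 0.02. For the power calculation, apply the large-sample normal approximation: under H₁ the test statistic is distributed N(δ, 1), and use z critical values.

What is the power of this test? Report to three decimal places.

Noncentrality parameter: δ = d·√(n/2) = 0.31 × √(169/2) = 2.8496
One-sided α = 0.02 → critical value z_{0.02} = 2.054.
Power = P(Z > 2.054 − δ) = Φ(0.796) = 0.7870.

Power ≈ 0.787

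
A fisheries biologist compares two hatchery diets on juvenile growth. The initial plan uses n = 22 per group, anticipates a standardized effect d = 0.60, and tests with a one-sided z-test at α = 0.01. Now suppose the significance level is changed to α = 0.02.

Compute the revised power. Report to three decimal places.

Power ≈ 0.475

δ = d·√(n/2) = 0.60 × √(22/2) = 1.9900 (unchanged). New critical value: z_{0.02} = 2.054.
Revised power = Φ(δ − 2.054) = Φ(-0.064) = 0.4746.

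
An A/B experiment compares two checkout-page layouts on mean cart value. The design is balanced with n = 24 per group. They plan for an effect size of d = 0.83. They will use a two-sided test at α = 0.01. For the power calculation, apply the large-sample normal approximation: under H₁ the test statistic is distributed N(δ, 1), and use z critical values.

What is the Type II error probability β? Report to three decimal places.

Noncentrality parameter: δ = d·√(n/2) = 0.83 × √(24/2) = 2.8752
Critical value for a two-sided test at α = 0.01: z_{α/2} = 2.576.
Power = Φ(δ − 2.576) + Φ(−δ − 2.576) = Φ(0.299) + Φ(-5.451) = 0.6177 + 0.0000 = 0.6177.
Type II error: β = 1 − power = 1 − 0.6177 = 0.3823.

β ≈ 0.382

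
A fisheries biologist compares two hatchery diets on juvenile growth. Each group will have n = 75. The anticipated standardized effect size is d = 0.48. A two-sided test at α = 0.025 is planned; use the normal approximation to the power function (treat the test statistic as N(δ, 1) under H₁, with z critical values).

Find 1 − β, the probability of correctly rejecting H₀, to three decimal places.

Noncentrality parameter: λ = d·√(n/2) = 0.48 × √(75/2) = 2.9394
Two-sided α = 0.025 → critical value z_{0.0125} = 2.241.
Power = Φ(λ − 2.241) + Φ(−λ − 2.241) = Φ(0.698) + Φ(-5.181) = 0.7574 + 0.0000 = 0.7574.

Power ≈ 0.757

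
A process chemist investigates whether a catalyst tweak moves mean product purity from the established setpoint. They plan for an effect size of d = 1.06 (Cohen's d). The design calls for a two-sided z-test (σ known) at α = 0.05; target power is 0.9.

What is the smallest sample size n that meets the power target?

Set Φ(δ − 1.960) = 0.9; then δ − 1.960 = Φ⁻¹(0.9) = 1.282, giving δ = 3.242.
(Ignoring the negligible lower-tail rejection probability gives the usual closed-form inversion.)
δ = d·√n ⇒ n = (δ/d)² = (3.242 / 1.06)² = 9.35.
Rounding up, n = 10.

n = 10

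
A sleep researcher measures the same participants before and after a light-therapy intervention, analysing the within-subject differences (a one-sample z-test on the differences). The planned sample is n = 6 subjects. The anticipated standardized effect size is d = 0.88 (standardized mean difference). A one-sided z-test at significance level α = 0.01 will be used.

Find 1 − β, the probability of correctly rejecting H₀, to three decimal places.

Noncentrality parameter: δ = d·√n = 0.88 × √6 = 2.1556
One-sided α = 0.01 → critical value z_{0.01} = 2.326.
Power = Φ(δ − 2.326) = Φ(-0.171) = 0.4322.

Power ≈ 0.432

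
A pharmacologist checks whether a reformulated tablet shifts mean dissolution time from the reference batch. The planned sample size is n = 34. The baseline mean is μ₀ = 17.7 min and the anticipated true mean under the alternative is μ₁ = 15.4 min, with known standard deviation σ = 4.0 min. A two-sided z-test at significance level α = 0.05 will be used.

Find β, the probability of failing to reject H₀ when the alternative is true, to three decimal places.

β ≈ 0.082

Standardized effect: d = |μ₁ − μ₀| / σ = |15.4 − 17.7| / 4.0 = 0.5750
Noncentrality parameter: δ = d·√n = 0.5750 × √34 = 3.3528
Two-sided α = 0.05 → critical value z_{0.025} = 1.960.
Power = Φ(δ − 1.960) + Φ(−δ − 1.960) = Φ(1.393) + Φ(-5.313) = 0.9182 + 0.0000 = 0.9182.
Type II error: β = 1 − power = 1 − 0.9182 = 0.0818.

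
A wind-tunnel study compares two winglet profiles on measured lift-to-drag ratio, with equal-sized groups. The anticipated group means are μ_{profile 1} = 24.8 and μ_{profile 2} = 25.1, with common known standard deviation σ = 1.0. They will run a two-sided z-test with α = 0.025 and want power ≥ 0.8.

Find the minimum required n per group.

n = 212 per group

Standardized effect: d = |μ_{profile 1} − μ_{profile 2}| / σ = |24.8 − 25.1| / 1.0 = 0.3000
Set Φ(δ − 2.241) = 0.8; then δ − 2.241 = Φ⁻¹(0.8) = 0.842, giving δ = 3.083.
(Ignoring the negligible lower-tail rejection probability gives the usual closed-form inversion.)
δ = d·√(n/2) ⇒ n = 2(δ/d)² = 2 × (3.083 / 0.3000)² = 211.22.
Rounding up, n = 212 per group.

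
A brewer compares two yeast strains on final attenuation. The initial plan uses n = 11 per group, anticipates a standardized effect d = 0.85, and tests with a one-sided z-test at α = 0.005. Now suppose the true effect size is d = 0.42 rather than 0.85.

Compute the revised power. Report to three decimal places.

With d = 0.42: δ = d·√(n/2) = 0.42 × √(11/2) = 0.9850. Critical value z_{0.005} = 2.576.
Revised power = P(Z > 2.576 − δ) = Φ(-1.591) = 0.0558.

Power ≈ 0.056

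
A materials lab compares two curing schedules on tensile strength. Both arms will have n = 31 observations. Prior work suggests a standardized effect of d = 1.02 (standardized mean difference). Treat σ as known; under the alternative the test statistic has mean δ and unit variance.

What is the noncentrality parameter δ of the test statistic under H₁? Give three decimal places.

The noncentrality parameter scales effect size by the design's sample-size factor: δ = d·√(n/2) = 1.02 × √(31/2) = 4.0157

δ ≈ 4.016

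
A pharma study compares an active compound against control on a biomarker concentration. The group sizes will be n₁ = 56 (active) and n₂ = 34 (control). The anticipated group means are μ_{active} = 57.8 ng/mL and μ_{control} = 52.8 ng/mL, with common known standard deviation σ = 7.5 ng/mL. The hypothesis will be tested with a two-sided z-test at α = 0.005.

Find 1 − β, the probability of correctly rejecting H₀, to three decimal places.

Standardized effect: d = |μ_{active} − μ_{control}| / σ = |57.8 − 52.8| / 7.5 = 0.6667
Noncentrality parameter: λ = d / √(1/n₁ + 1/n₂) = 0.6667 / √(1/56 + 1/34) = 3.0663
Two-sided α = 0.005 → critical value z_{0.0025} = 2.807.
Power = Φ(λ − 2.807) + Φ(−λ − 2.807) = Φ(0.259) + Φ(-5.873) = 0.6023 + 0.0000 = 0.6023.

Power ≈ 0.602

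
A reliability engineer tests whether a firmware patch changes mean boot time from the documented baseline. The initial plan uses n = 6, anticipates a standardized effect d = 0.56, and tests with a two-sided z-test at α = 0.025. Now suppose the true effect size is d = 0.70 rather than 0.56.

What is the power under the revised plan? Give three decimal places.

Power ≈ 0.299

With d = 0.70: δ = d·√n = 0.70 × √6 = 1.7146. Critical value z_{0.0125} = 2.241.
Revised power = Φ(δ − 2.241) + Φ(−δ − 2.241) = Φ(-0.527) + Φ(-3.956) = 0.2992 + 0.0000 = 0.2992.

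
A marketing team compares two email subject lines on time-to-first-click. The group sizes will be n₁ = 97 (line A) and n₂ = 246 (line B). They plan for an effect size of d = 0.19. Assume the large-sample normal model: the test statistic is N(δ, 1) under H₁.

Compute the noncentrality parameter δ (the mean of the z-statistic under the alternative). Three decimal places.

δ ≈ 1.585

The noncentrality parameter scales effect size by the design's sample-size factor: δ = d / √(1/n₁ + 1/n₂) = 0.19 / √(1/97 + 1/246) = 1.5847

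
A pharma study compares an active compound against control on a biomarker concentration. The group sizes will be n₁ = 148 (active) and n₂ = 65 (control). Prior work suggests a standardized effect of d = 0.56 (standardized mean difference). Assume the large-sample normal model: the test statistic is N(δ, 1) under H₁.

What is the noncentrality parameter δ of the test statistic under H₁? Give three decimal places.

δ ≈ 3.763

The noncentrality parameter scales effect size by the design's sample-size factor: δ = d / √(1/n₁ + 1/n₂) = 0.56 / √(1/148 + 1/65) = 3.7634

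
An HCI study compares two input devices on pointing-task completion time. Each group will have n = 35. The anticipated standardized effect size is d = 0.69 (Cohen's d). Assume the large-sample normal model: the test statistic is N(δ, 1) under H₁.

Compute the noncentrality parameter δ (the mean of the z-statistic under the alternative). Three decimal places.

δ = d·√(n/2) = 0.69 × √(35/2) = 2.8865

δ ≈ 2.886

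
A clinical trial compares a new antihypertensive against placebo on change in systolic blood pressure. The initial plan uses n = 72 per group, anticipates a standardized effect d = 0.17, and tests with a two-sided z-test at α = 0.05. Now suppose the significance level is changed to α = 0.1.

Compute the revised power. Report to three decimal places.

δ = d·√(n/2) = 0.17 × √(72/2) = 1.0200 (unchanged). New critical value: z_{0.05} = 1.645.
Revised power = Φ(δ − 1.645) + Φ(−δ − 1.645) = Φ(-0.625) + Φ(-2.665) = 0.2660 + 0.0039 = 0.2699.

Power ≈ 0.270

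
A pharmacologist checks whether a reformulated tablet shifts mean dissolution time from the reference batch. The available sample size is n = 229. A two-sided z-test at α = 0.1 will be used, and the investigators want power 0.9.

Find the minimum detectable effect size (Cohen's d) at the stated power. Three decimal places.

d ≈ 0.193

Required noncentrality: δ = z_{0.05} + z_{0.10} = 1.645 + 1.282 = 2.926.
(The second rejection-region term Φ(−δ − z_{α/2}) is negligible and dropped.)
δ = d·√n ⇒ d = δ/√n = 2.926/√229 = 0.1934.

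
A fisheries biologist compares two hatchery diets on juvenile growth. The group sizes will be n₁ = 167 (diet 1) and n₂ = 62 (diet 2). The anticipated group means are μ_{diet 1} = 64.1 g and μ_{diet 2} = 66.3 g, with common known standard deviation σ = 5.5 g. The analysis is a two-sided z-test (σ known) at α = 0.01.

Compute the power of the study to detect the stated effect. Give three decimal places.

Standardized effect: d = |μ_{diet 1} − μ_{diet 2}| / σ = |64.1 − 66.3| / 5.5 = 0.4000
Noncentrality parameter: δ = d / √(1/n₁ + 1/n₂) = 0.4000 / √(1/167 + 1/62) = 2.6897
Critical value for a two-sided test at α = 0.01: z_{α/2} = 2.576.
Power = Φ(δ − 2.576) + Φ(−δ − 2.576) = Φ(0.114) + Φ(-5.265) = 0.5453 + 0.0000 = 0.5453.

Power ≈ 0.545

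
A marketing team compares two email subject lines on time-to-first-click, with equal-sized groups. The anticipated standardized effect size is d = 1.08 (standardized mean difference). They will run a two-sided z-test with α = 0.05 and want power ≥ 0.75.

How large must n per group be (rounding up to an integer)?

For power 0.75 need Φ(δ − z_{0.025}) = 0.75, so δ = z_{0.025} + z_{0.25} = 1.960 + 0.674 = 2.634.
(Ignoring the negligible lower-tail rejection probability gives the usual closed-form inversion.)
δ = d·√(n/2) ⇒ n = 2(δ/d)² = 2 × (2.634 / 1.08)² = 11.90.
Rounding up, n = 12 per group.

n = 12 per group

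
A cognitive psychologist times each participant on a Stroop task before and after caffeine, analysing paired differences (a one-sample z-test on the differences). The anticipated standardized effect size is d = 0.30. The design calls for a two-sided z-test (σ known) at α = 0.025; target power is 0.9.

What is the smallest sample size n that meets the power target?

n = 138

For power 0.9 need Φ(δ − z_{0.0125}) = 0.9, so δ = z_{0.0125} + z_{0.10} = 2.241 + 1.282 = 3.523.
(Ignoring the negligible lower-tail rejection probability gives the usual closed-form inversion.)
δ = d·√n ⇒ n = (δ/d)² = (3.523 / 0.30)² = 137.90.
Rounding up, n = 138.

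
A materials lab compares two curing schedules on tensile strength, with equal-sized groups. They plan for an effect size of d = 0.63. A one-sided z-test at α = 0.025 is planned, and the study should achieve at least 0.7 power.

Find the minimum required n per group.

Set Φ(δ − 1.960) = 0.7; then δ − 1.960 = Φ⁻¹(0.7) = 0.524, giving δ = 2.484.
δ = d·√(n/2) ⇒ n = 2(δ/d)² = 2 × (2.484 / 0.63)² = 31.10.
Round up to the next whole unit.

n = 32 per group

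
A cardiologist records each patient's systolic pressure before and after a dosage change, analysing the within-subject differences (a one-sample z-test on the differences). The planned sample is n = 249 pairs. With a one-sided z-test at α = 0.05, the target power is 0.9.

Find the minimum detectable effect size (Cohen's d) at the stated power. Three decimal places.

d ≈ 0.185

Need Φ(δ − 1.645) = 0.9, so δ = 1.645 + 1.282 = 2.926.
δ = d·√n ⇒ d = δ/√n = 2.926/√249 = 0.1855.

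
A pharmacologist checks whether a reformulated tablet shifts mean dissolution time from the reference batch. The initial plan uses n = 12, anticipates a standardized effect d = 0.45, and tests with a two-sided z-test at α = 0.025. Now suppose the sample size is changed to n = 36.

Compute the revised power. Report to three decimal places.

Power ≈ 0.677

With n = 36: δ = d·√n = 0.45 × √36 = 2.7000. Critical value z_{0.0125} = 2.241.
Revised power = Φ(δ − 2.241) + Φ(−δ − 2.241) = Φ(0.459) + Φ(-4.941) = 0.6767 + 0.0000 = 0.6767.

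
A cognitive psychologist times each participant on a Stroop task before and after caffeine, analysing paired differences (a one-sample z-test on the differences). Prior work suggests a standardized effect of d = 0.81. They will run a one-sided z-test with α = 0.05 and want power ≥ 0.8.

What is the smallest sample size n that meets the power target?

n = 10

For power 0.8 need Φ(δ − z_{0.05}) = 0.8, so δ = z_{0.05} + z_{0.20} = 1.645 + 0.842 = 2.486.
δ = d·√n ⇒ n = (δ/d)² = (2.486 / 0.81)² = 9.42.
Round up to the next whole unit.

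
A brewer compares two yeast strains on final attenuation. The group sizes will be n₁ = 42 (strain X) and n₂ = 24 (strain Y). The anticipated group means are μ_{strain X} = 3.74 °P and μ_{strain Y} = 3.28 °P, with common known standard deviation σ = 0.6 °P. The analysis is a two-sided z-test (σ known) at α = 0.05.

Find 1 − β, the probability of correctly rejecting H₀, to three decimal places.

Standardized effect: d = |μ_{strain X} − μ_{strain Y}| / σ = |3.74 − 3.28| / 0.6 = 0.7667
Noncentrality parameter: δ = d / √(1/n₁ + 1/n₂) = 0.7667 / √(1/42 + 1/24) = 2.9962
Two-sided α = 0.05 → critical value z_{0.025} = 1.960.
Power = Φ(δ − 1.960) + Φ(−δ − 1.960) = Φ(1.036) + Φ(-4.956) = 0.8499 + 0.0000 = 0.8499.

Power ≈ 0.850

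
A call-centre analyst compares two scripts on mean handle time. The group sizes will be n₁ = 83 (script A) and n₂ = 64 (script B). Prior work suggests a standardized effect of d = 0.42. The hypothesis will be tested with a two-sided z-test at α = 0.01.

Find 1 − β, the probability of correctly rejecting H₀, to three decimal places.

Power ≈ 0.480

Noncentrality parameter: δ = d / √(1/n₁ + 1/n₂) = 0.42 / √(1/83 + 1/64) = 2.5248
Critical value for a two-sided test at α = 0.01: z_{α/2} = 2.576.
Power = Φ(δ − 2.576) + Φ(−δ − 2.576) = Φ(-0.051) + Φ(-5.101) = 0.4796 + 0.0000 = 0.4796.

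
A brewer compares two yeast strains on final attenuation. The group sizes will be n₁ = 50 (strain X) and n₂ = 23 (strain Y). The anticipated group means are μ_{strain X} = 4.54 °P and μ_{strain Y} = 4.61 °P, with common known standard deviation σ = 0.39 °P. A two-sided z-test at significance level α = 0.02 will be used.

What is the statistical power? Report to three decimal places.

Power ≈ 0.054

Standardized effect: d = |μ_{strain X} − μ_{strain Y}| / σ = |4.54 − 4.61| / 0.39 = 0.1795
Noncentrality parameter: δ = d / √(1/n₁ + 1/n₂) = 0.1795 / √(1/50 + 1/23) = 0.7124
Two-sided α = 0.02 → critical value z_{0.01} = 2.326.
Power = Φ(δ − 2.326) + Φ(−δ − 2.326) = Φ(-1.614) + Φ(-3.039) = 0.0533 + 0.0012 = 0.0545.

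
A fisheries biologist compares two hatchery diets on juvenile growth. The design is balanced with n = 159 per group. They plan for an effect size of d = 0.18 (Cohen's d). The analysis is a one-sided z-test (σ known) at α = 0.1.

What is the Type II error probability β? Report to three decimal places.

Noncentrality parameter: δ = d·√(n/2) = 0.18 × √(159/2) = 1.6049
One-sided α = 0.1 → critical value z_{0.1} = 1.282.
Power = P(Z > 1.282 − δ) = Φ(0.323) = 0.6268.
Type II error: β = 1 − power = 1 − 0.6268 = 0.3732.

β ≈ 0.373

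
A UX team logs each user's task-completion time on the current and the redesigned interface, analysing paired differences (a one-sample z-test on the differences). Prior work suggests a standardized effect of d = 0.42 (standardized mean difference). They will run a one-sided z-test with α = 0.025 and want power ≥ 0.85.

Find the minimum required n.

n = 51

For power 0.85 need Φ(δ − z_{0.025}) = 0.85, so δ = z_{0.025} + z_{0.15} = 1.960 + 1.036 = 2.996.
δ = d·√n ⇒ n = (δ/d)² = (2.996 / 0.42)² = 50.90.
Round up to the next whole unit.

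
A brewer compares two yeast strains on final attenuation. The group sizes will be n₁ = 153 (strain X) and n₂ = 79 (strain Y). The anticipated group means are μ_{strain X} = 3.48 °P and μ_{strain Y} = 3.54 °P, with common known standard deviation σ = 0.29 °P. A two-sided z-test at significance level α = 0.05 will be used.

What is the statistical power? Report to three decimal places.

Power ≈ 0.321

Standardized effect: d = |μ_{strain X} − μ_{strain Y}| / σ = |3.48 − 3.54| / 0.29 = 0.2069
Noncentrality parameter: δ = d / √(1/n₁ + 1/n₂) = 0.2069 / √(1/153 + 1/79) = 1.4934
Two-sided α = 0.05 → critical value z_{0.025} = 1.960.
Power = Φ(δ − 1.960) + Φ(−δ − 1.960) = Φ(-0.467) + Φ(-3.453) = 0.3204 + 0.0003 = 0.3207.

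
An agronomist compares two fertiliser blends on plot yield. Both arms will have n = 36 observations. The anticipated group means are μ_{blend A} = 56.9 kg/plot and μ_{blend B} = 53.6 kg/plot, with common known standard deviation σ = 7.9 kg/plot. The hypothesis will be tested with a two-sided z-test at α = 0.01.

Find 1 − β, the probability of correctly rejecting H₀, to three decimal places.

Standardized effect: d = |μ_{blend A} − μ_{blend B}| / σ = |56.9 − 53.6| / 7.9 = 0.4177
Noncentrality parameter: δ = d·√(n/2) = 0.4177 × √(36/2) = 1.7722
Two-sided α = 0.01 → critical value z_{0.005} = 2.576.
Power = Φ(δ − 2.576) + Φ(−δ − 2.576) = Φ(-0.804) + Φ(-4.348) = 0.2108 + 0.0000 = 0.2108.

Power ≈ 0.211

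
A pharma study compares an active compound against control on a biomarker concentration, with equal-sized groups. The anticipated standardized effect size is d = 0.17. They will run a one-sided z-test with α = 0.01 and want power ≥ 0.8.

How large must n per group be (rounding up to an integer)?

n = 695 per group

Set Φ(δ − 2.326) = 0.8; then δ − 2.326 = Φ⁻¹(0.8) = 0.842, giving δ = 3.168.
δ = d·√(n/2) ⇒ n = 2(δ/d)² = 2 × (3.168 / 0.17)² = 694.53.
Rounding up, n = 695 per group.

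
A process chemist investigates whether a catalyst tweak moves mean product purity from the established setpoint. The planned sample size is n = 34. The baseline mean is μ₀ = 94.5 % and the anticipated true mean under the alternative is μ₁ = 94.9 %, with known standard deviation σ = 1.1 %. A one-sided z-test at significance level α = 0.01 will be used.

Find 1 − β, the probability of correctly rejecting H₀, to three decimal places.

Standardized effect: d = |μ₁ − μ₀| / σ = |94.9 − 94.5| / 1.1 = 0.3636
Noncentrality parameter: δ = d·√n = 0.3636 × √34 = 2.1203
Critical value for a one-sided test at α = 0.01: z_α = 2.326.
Power = P(Z > 2.326 − δ) = Φ(-0.206) = 0.4184.

Power ≈ 0.418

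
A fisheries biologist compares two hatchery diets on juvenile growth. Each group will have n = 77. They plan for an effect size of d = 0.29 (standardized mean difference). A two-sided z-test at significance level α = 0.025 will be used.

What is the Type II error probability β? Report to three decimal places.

Noncentrality parameter: δ = d·√(n/2) = 0.29 × √(77/2) = 1.7994
Critical value for a two-sided test at α = 0.025: z_{α/2} = 2.241.
Power = Φ(δ − 2.241) + Φ(−δ − 2.241) = Φ(-0.442) + Φ(-4.041) = 0.3292 + 0.0000 = 0.3293.
Type II error: β = 1 − power = 1 − 0.3293 = 0.6707.

β ≈ 0.671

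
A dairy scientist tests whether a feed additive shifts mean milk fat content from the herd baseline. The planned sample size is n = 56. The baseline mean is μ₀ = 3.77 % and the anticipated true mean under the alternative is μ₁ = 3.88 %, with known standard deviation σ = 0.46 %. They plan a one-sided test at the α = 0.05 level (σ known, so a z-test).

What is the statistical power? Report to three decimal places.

Standardized effect: d = |μ₁ − μ₀| / σ = |3.88 − 3.77| / 0.46 = 0.2391
Noncentrality parameter: λ = d·√n = 0.2391 × √56 = 1.7895
Critical value for a one-sided test at α = 0.05: z_α = 1.645.
Power = Φ(λ − 1.645) = Φ(0.145) = 0.5575.

Power ≈ 0.558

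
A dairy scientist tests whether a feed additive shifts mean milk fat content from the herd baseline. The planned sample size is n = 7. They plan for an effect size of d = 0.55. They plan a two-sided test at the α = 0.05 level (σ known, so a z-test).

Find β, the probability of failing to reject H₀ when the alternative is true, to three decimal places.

Noncentrality parameter: λ = d·√n = 0.55 × √7 = 1.4552
Critical value for a two-sided test at α = 0.05: z_{α/2} = 1.960.
Power = Φ(λ − 1.960) + Φ(−λ − 1.960) = Φ(-0.505) + Φ(-3.415) = 0.3068 + 0.0003 = 0.3072.
Type II error: β = 1 − power = 1 − 0.3072 = 0.6928.

β ≈ 0.693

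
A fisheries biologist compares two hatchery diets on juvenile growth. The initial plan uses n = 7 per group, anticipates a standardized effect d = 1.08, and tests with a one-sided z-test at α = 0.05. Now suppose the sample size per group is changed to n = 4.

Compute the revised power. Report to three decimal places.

Power ≈ 0.453

With n = 4 per group: δ = d·√(n/2) = 1.08 × √(4/2) = 1.5274. Critical value z_{0.05} = 1.645.
Revised power = Φ(δ − 1.645) = Φ(-0.118) = 0.4532.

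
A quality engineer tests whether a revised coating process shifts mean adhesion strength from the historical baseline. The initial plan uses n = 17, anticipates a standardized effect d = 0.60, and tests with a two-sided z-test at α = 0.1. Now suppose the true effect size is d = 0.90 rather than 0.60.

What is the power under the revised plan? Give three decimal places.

Power ≈ 0.981

With d = 0.90: δ = d·√n = 0.90 × √17 = 3.7108. Critical value z_{0.05} = 1.645.
Revised power = Φ(δ − 1.645) + Φ(−δ − 1.645) = Φ(2.066) + Φ(-5.356) = 0.9806 + 0.0000 = 0.9806.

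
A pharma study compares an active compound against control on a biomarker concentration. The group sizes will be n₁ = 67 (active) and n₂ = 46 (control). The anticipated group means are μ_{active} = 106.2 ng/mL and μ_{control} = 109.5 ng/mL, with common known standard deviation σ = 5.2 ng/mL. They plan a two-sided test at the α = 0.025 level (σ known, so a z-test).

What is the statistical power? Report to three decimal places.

Power ≈ 0.858

Standardized effect: d = |μ_{active} − μ_{control}| / σ = |106.2 − 109.5| / 5.2 = 0.6346
Noncentrality parameter: δ = d / √(1/n₁ + 1/n₂) = 0.6346 / √(1/67 + 1/46) = 3.3143
Two-sided α = 0.025 → critical value z_{0.0125} = 2.241.
Power = Φ(δ − 2.241) + Φ(−δ − 2.241) = Φ(1.073) + Φ(-5.556) = 0.8583 + 0.0000 = 0.8583.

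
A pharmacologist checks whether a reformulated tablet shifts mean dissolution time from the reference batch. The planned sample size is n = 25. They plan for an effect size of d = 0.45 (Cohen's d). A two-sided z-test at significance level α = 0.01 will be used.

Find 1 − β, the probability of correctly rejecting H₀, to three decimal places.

Noncentrality parameter: δ = d·√n = 0.45 × √25 = 2.2500
Critical value for a two-sided test at α = 0.01: z_{α/2} = 2.576.
Power = Φ(δ − 2.576) + Φ(−δ − 2.576) = Φ(-0.326) + Φ(-4.826) = 0.3723 + 0.0000 = 0.3723.

Power ≈ 0.372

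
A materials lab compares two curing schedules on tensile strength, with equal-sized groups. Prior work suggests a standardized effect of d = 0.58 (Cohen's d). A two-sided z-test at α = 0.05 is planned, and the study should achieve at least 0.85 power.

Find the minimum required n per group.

Set Φ(δ − 1.960) = 0.85; then δ − 1.960 = Φ⁻¹(0.85) = 1.036, giving δ = 2.996.
(Ignoring the negligible lower-tail rejection probability gives the usual closed-form inversion.)
δ = d·√(n/2) ⇒ n = 2(δ/d)² = 2 × (2.996 / 0.58)² = 53.38.
Rounding up, n = 54 per group.

n = 54 per group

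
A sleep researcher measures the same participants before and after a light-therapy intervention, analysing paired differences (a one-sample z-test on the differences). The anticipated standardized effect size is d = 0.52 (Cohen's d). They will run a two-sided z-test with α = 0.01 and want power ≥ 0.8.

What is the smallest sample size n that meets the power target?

n = 44

Set Φ(δ − 2.576) = 0.8; then δ − 2.576 = Φ⁻¹(0.8) = 0.842, giving δ = 3.417.
(For δ > 0 the lower-tail rejection region contributes negligibly to power, so the one-term inversion is standard.)
δ = d·√n ⇒ n = (δ/d)² = (3.417 / 0.52)² = 43.19.
Round up to the next whole unit.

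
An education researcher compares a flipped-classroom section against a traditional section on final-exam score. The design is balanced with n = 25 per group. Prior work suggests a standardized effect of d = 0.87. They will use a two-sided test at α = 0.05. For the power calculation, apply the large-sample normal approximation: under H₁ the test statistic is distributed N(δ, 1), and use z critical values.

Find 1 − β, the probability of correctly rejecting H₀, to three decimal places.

Noncentrality parameter: δ = d·√(n/2) = 0.87 × √(25/2) = 3.0759
Critical value for a two-sided test at α = 0.05: z_{α/2} = 1.960.
Power = Φ(δ − 1.960) + Φ(−δ − 1.960) = Φ(1.116) + Φ(-5.036) = 0.8678 + 0.0000 = 0.8678.

Power ≈ 0.868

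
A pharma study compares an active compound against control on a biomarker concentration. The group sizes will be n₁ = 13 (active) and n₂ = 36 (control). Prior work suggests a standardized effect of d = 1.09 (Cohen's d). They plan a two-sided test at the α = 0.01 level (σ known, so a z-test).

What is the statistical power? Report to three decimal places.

Power ≈ 0.786

Noncentrality parameter: λ = d / √(1/n₁ + 1/n₂) = 1.09 / √(1/13 + 1/36) = 3.3686
Two-sided α = 0.01 → critical value z_{0.005} = 2.576.
Power = Φ(λ − 2.576) + Φ(−λ − 2.576) = Φ(0.793) + Φ(-5.944) = 0.7860 + 0.0000 = 0.7860.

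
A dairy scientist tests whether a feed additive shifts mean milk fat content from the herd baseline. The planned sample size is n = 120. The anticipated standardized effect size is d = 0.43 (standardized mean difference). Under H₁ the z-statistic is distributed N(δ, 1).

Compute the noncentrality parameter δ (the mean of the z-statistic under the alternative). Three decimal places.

The noncentrality parameter scales effect size by the design's sample-size factor: δ = d·√n = 0.43 × √120 = 4.7104

δ ≈ 4.710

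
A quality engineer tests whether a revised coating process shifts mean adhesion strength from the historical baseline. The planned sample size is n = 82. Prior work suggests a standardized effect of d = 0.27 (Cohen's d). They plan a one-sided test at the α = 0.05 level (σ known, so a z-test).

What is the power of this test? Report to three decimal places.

Power ≈ 0.788

Noncentrality parameter: δ = d·√n = 0.27 × √82 = 2.4450
Critical value for a one-sided test at α = 0.05: z_α = 1.645.
Power = Φ(δ − 1.645) = Φ(0.800) = 0.7882.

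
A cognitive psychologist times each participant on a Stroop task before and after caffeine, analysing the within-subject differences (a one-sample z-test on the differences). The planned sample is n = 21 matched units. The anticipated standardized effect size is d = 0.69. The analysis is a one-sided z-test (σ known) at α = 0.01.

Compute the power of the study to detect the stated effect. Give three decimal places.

Noncentrality parameter: δ = d·√n = 0.69 × √21 = 3.1620
Critical value for a one-sided test at α = 0.01: z_α = 2.326.
Power = P(Z > 2.326 − δ) = Φ(0.836) = 0.7983.

Power ≈ 0.798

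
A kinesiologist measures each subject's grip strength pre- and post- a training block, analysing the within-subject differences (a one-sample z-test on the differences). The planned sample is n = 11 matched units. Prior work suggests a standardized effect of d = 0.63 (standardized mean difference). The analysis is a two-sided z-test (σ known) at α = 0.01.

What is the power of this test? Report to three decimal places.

Power ≈ 0.313

Noncentrality parameter: δ = d·√n = 0.63 × √11 = 2.0895
Two-sided α = 0.01 → critical value z_{0.005} = 2.576.
Power = Φ(δ − 2.576) + Φ(−δ − 2.576) = Φ(-0.486) + Φ(-4.665) = 0.3134 + 0.0000 = 0.3134.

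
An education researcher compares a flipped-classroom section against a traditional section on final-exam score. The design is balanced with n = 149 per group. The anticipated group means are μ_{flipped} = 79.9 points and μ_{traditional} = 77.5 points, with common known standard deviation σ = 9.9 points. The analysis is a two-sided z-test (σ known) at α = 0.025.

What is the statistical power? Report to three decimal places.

Standardized effect: d = |μ_{flipped} − μ_{traditional}| / σ = |79.9 − 77.5| / 9.9 = 0.2424
Noncentrality parameter: δ = d·√(n/2) = 0.2424 × √(149/2) = 2.0924
Two-sided α = 0.025 → critical value z_{0.0125} = 2.241.
Power = Φ(δ − 2.241) + Φ(−δ − 2.241) = Φ(-0.149) + Φ(-4.334) = 0.4408 + 0.0000 = 0.4408.

Power ≈ 0.441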